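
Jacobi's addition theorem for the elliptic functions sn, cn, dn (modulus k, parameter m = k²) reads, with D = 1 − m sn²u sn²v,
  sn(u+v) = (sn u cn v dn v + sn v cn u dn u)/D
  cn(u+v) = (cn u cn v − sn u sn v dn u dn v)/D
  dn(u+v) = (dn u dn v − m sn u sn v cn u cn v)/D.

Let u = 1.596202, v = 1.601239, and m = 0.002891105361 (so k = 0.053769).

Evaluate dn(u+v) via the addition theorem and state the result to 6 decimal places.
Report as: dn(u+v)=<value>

dn(u+v)=0.999996

sn u = 0.9997063858019955, cn u = -0.02423101703832589, dn u = 0.998554250969332
sn v = 0.9995718658214891, cn v = -0.02925893125435292, dn v = 0.998554640303224
m = k² = 0.002891105361
D = 1 − m·sn²u·sn²v = 0.997113065707829
dn(u+v) = (dn u·dn v − m·sn u·sn v·cn u·cn v)/D = 0.997108932661505/0.997113065707829 = 0.9999958549872966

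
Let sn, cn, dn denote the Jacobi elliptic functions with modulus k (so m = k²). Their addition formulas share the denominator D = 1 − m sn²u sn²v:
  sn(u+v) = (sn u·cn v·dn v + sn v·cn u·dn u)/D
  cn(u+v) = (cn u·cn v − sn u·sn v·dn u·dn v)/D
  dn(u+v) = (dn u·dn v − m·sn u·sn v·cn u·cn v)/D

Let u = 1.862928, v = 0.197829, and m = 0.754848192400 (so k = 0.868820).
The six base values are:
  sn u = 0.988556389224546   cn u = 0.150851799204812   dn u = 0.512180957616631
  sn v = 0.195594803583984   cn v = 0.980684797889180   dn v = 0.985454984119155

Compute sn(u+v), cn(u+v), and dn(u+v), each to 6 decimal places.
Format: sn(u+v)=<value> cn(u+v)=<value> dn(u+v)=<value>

sn(u+v)=0.998657 cn(u+v)=0.051807 dn(u+v)=0.497170

m = k² = 0.7548481924
D = 1 − m·sn²u·sn²v = 0.971778691948013
sn(u+v) = (sn u·cn v·dn v + sn v·cn u·dn u)/D = 0.9704737026013062/0.971778691948013 = 0.998657112614714
cn(u+v) = (cn u·cn v − sn u·sn v·dn u·dn v)/D = 0.050344996608427/0.971778691948013 = 0.05180705959656944
dn(u+v) = (dn u·dn v − m·sn u·sn v·cn u·cn v)/D = 0.4831390067257939/0.971778691948013 = 0.4971697884806475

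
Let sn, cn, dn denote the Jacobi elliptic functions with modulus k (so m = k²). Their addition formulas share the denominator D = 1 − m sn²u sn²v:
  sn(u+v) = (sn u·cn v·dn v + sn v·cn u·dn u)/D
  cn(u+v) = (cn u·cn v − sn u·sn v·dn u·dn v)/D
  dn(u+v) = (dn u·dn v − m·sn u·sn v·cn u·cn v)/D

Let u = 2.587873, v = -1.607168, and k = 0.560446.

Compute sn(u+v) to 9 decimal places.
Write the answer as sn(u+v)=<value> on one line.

sn u = 0.7368053008310722, cn u = -0.6761049834657582, dn u = 0.9107584203683414
sn v = -0.9954568174842843, cn v = 0.09521409834714735, dn v = 0.8299083218095702
m = k² = 0.314099718916
D = 1 − m·sn²u·sn²v = 0.8310267794560627
sn(u+v) = (sn u·cn v·dn v + sn v·cn u·dn u)/D = 0.6711923567966998/0.8310267794560627 = 0.8076663392676944

sn(u+v)=0.807666339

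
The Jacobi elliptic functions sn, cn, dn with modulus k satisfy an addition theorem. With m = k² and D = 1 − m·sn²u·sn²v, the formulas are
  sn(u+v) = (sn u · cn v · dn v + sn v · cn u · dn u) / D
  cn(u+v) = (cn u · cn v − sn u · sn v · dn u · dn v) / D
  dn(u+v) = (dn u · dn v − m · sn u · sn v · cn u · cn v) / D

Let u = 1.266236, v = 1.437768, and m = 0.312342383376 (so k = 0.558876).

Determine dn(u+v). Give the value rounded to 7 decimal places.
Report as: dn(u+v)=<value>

sn u = 0.9282098235683537, cn u = 0.3720571507594037, dn u = 0.8549234391891221
sn v = 0.9722828062723509, cn v = 0.2338079225072627, dn v = 0.8394832759065692
m = k² = 0.312342383376
D = 1 − m·sn²u·sn²v = 0.7456050696418746
dn(u+v) = (dn u·dn v − m·sn u·sn v·cn u·cn v)/D = 0.6931729074900879/0.7456050696418746 = 0.9296783722554748

dn(u+v)=0.9296784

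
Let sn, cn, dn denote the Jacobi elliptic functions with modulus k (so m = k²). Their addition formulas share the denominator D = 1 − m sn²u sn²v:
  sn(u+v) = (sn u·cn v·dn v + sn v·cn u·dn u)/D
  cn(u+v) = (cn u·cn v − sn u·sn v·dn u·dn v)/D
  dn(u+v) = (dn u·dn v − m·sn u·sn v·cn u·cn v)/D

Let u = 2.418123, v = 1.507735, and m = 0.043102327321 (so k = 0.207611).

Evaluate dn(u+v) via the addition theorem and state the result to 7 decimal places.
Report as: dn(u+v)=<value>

dn(u+v)=0.9900041

sn u = 0.6855655826455896, cn u = -0.728010873470866, dn u = 0.9898191243420567
sn v = 0.9969077185436521, cn v = 0.07858117273298059, dn v = 0.9783474993992306
m = k² = 0.043102327321
D = 1 − m·sn²u·sn²v = 0.979866992701831
dn(u+v) = (dn u·dn v − m·sn u·sn v·cn u·cn v)/D = 0.9700723024367272/0.979866992701831 = 0.9900040614307291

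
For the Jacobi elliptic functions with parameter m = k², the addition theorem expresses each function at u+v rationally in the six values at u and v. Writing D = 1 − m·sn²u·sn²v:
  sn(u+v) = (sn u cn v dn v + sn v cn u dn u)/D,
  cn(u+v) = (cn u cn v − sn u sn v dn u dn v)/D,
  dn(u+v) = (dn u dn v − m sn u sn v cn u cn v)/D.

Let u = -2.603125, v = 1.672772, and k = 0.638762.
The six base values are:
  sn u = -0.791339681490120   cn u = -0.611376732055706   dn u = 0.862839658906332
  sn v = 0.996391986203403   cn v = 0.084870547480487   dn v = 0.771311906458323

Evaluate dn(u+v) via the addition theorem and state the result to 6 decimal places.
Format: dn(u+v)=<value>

dn(u+v)=0.869351

m = k² = 0.408016892644
D = 1 − m·sn²u·sn²v = 0.7463327016220455
dn(u+v) = (dn u·dn v − m·sn u·sn v·cn u·cn v)/D = 0.6488253934879226/0.7463327016220455 = 0.8693514193841367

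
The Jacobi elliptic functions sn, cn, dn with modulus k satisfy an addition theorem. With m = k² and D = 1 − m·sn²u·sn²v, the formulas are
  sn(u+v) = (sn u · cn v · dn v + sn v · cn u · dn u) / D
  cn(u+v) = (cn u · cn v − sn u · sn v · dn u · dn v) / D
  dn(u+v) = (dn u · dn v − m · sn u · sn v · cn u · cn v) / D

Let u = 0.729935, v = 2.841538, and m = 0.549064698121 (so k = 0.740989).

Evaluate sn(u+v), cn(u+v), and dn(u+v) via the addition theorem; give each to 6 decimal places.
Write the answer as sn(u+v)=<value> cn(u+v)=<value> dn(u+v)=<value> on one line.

sn(u+v)=0.221718 cn(u+v)=-0.975111 dn(u+v)=0.986412

sn u = 0.6428596608348011, cn u = 0.7659839792524152, dn u = 0.8792547025205747
sn v = 0.7763271765184632, cn v = -0.6303301634848762, dn v = 0.8179777225691807
m = k² = 0.549064698121
D = 1 − m·sn²u·sn²v = 0.8632442956620865
sn(u+v) = (sn u·cn v·dn v + sn v·cn u·dn u)/D = 0.1913965940271482/0.8632442956620865 = 0.2217177628499147
cn(u+v) = (cn u·cn v − sn u·sn v·dn u·dn v)/D = -0.8417589071628164/0.8632442956620865 = -0.9751108827394088
dn(u+v) = (dn u·dn v − m·sn u·sn v·cn u·cn v)/D = 0.8515145422554199/0.8632442956620865 = 0.9864120116801117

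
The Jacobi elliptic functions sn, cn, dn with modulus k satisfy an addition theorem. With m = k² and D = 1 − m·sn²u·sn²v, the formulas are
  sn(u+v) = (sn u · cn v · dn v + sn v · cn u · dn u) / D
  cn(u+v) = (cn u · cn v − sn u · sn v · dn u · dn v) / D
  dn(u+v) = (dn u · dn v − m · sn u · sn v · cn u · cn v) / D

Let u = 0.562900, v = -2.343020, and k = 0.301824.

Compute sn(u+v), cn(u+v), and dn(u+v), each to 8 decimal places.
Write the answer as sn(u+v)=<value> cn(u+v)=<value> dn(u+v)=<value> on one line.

sn(u+v)=-0.98663722 cn(u+v)=-0.16293252 dn(u+v)=0.95463116

sn u = 0.5314922237021331, cn u = 0.8470631712830878, dn u = 0.9870493154668656
sn v = -0.7613235813503453, cn v = -0.6483721188329153, dn v = 0.9732412439491715
m = k² = 0.091097726976
D = 1 − m·sn²u·sn²v = 0.9850844272720868
sn(u+v) = (sn u·cn v·dn v + sn v·cn u·dn u)/D = -0.9719209561021817/0.9850844272720868 = -0.9866372152421923
cn(u+v) = (cn u·cn v − sn u·sn v·dn u·dn v)/D = -0.1605022864117403/0.9850844272720868 = -0.1629325182372501
dn(u+v) = (dn u·dn v − m·sn u·sn v·cn u·cn v)/D = 0.940392286016887/0.9850844272720868 = 0.9546311564593889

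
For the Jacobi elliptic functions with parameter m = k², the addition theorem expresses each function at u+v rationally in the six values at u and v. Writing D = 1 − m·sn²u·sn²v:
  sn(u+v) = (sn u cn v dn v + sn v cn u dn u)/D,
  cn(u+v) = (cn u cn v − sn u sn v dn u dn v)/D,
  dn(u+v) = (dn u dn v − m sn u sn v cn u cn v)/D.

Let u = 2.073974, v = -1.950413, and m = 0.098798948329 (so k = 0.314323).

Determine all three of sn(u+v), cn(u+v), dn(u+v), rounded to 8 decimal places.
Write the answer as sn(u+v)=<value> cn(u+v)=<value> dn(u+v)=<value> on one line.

sn u = 0.904696658041284, cn u = -0.4260562837571252, dn u = 0.9587155092685719
sn v = -0.9486234574256119, cn v = -0.3164072313046563, dn v = 0.9545114791051279
m = k² = 0.098798948329
D = 1 − m·sn²u·sn²v = 0.9272310659827359
sn(u+v) = (sn u·cn v·dn v + sn v·cn u·dn u)/D = 0.114249797842276/0.9272310659827359 = 0.1232161022573021
cn(u+v) = (cn u·cn v − sn u·sn v·dn u·dn v)/D = 0.9201654380688724/0.9272310659827359 = 0.9923798628269913
dn(u+v) = (dn u·dn v − m·sn u·sn v·cn u·cn v)/D = 0.9265353881206199/0.9272310659827359 = 0.9992497254593399

sn(u+v)=0.12321610 cn(u+v)=0.99237986 dn(u+v)=0.99924973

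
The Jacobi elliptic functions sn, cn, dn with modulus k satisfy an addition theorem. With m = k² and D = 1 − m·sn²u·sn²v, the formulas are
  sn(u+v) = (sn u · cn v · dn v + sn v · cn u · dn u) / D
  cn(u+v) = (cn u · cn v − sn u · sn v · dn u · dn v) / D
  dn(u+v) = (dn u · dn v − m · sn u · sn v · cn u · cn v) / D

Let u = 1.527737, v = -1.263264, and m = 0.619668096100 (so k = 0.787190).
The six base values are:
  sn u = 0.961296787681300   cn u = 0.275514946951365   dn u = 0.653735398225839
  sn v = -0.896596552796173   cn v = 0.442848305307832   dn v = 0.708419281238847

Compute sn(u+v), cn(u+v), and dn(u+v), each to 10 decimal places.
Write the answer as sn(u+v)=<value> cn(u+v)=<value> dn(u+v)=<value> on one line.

m = k² = 0.6196680961
D = 1 − m·sn²u·sn²v = 0.5396710923192797
sn(u+v) = (sn u·cn v·dn v + sn v·cn u·dn u)/D = 0.1400907400570691/0.5396710923192797 = 0.2595854068355189
cn(u+v) = (cn u·cn v − sn u·sn v·dn u·dn v)/D = 0.5211712505840544/0.5396710923192797 = 0.9657201543708395
dn(u+v) = (dn u·dn v − m·sn u·sn v·cn u·cn v)/D = 0.5282836776374737/0.5396710923192797 = 0.9788993428703627

sn(u+v)=0.2595854068 cn(u+v)=0.9657201544 dn(u+v)=0.9788993429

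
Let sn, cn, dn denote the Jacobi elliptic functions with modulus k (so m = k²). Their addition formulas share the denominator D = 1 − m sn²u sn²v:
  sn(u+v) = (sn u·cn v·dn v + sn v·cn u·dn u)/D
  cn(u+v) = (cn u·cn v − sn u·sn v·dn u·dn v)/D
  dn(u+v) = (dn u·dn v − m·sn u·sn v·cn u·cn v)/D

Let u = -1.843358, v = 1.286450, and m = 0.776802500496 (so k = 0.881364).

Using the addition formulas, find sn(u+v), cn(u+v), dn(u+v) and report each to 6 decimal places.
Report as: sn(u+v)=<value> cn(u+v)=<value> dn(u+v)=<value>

sn u = -0.9847284931442899, cn u = 0.1740970843804576, dn u = 0.4967315410623919
sn v = 0.8858668660240547, cn v = 0.4639395388202211, dn v = 0.6248170841736652
m = k² = 0.776802500496
D = 1 − m·sn²u·sn²v = 0.4088733490376398
sn(u+v) = (sn u·cn v·dn v + sn v·cn u·dn u)/D = -0.2088411507693128/0.4088733490376398 = -0.5107722263161922
cn(u+v) = (cn u·cn v − sn u·sn v·dn u·dn v)/D = 0.35151499157021/0.4088733490376398 = 0.8597160768672414
dn(u+v) = (dn u·dn v − m·sn u·sn v·cn u·cn v)/D = 0.36509925338248/0.4088733490376398 = 0.8929397189663002

sn(u+v)=-0.510772 cn(u+v)=0.859716 dn(u+v)=0.892940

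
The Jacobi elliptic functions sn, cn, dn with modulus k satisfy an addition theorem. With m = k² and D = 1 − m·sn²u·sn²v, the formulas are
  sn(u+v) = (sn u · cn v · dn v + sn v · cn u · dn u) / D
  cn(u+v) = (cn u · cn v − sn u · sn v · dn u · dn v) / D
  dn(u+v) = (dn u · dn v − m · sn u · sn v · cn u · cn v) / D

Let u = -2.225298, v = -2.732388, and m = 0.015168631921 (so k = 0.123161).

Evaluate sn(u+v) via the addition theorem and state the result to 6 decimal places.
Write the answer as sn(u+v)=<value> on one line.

sn u = -0.799588707261481, cn u = -0.600547999097419, dn u = 0.9951392138799817
sn v = -0.4087084531967643, cn v = -0.9126649989374569, dn v = 0.9987322926038809
m = k² = 0.015168631921
D = 1 − m·sn²u·sn²v = 0.9983800300555905
sn(u+v) = (sn u·cn v·dn v + sn v·cn u·dn u)/D = 0.9730874772665473/0.9983800300555905 = 0.9746664075526081

sn(u+v)=0.974666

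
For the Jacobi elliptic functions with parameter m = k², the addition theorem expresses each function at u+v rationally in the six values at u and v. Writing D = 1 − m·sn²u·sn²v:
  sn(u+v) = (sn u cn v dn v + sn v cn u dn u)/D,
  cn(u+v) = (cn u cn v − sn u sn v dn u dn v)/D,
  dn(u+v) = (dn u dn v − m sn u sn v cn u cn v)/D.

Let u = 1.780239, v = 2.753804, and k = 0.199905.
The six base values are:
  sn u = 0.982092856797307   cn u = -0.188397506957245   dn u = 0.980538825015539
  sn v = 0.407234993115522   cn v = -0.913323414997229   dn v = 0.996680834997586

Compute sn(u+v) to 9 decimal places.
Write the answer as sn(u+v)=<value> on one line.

m = k² = 0.039962009025
D = 1 − m·sn²u·sn²v = 0.9936079141901589
sn(u+v) = (sn u·cn v·dn v + sn v·cn u·dn u)/D = -0.9692201717504643/0.9936079141901589 = -0.9754553661545945

sn(u+v)=-0.975455366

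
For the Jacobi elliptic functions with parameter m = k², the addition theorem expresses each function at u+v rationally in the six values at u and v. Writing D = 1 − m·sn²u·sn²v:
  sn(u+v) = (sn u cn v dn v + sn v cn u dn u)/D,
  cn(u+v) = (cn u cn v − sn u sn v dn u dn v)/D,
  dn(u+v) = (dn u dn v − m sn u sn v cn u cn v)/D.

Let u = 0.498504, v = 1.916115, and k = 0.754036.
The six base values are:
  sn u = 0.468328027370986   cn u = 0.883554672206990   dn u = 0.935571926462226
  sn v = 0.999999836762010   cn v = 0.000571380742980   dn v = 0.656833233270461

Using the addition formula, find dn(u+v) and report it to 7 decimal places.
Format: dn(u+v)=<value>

dn(u+v)=0.7019124

m = k² = 0.568570289296
D = 1 − m·sn²u·sn²v = 0.8752948702974803
dn(u+v) = (dn u·dn v − m·sn u·sn v·cn u·cn v)/D = 0.6143803043226044/0.8752948702974803 = 0.7019123785265635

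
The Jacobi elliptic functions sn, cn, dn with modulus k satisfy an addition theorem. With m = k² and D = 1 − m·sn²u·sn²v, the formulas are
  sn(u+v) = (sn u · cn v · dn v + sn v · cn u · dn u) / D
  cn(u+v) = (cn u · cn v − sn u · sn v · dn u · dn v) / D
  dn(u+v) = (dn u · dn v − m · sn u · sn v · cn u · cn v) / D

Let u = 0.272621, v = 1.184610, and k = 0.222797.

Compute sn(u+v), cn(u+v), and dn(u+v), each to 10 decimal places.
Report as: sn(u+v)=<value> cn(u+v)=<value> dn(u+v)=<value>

sn u = 0.2690975309404267, cn u = 0.9631129315099897, dn u = 0.9982011336314702
sn v = 0.9223965623861284, cn v = 0.3862441995658356, dn v = 0.9786556064971794
m = k² = 0.049638503209
D = 1 − m·sn²u·sn²v = 0.9969417466871893
sn(u+v) = (sn u·cn v·dn v + sn v·cn u·dn u)/D = 0.9884928751202596/0.9969417466871893 = 0.9915252103796384
cn(u+v) = (cn u·cn v − sn u·sn v·dn u·dn v)/D = 0.1295171113181066/0.9969417466871893 = 0.1299144225311945
dn(u+v) = (dn u·dn v − m·sn u·sn v·cn u·cn v)/D = 0.9723117623274445/0.9969417466871893 = 0.9752944598402168

sn(u+v)=0.9915252104 cn(u+v)=0.1299144225 dn(u+v)=0.9752944598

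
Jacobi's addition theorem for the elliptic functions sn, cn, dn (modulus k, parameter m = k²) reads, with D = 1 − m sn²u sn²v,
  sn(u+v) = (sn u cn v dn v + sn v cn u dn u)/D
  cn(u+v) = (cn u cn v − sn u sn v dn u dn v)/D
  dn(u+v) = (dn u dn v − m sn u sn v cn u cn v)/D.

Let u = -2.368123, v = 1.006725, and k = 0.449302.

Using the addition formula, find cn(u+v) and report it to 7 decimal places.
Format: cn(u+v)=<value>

cn(u+v)=0.2648683

sn u = -0.8009138420922311, cn u = -0.5987796068212918, dn u = 0.9330093250204534
sn v = 0.829824999020147, cn v = 0.558023719031022, dn v = 0.9278948320744898
m = k² = 0.201872287204
D = 1 − m·sn²u·sn²v = 0.9108294734916772
cn(u+v) = (cn u·cn v − sn u·sn v·dn u·dn v)/D = 0.2412498135812721/0.9108294734916772 = 0.2648682553677557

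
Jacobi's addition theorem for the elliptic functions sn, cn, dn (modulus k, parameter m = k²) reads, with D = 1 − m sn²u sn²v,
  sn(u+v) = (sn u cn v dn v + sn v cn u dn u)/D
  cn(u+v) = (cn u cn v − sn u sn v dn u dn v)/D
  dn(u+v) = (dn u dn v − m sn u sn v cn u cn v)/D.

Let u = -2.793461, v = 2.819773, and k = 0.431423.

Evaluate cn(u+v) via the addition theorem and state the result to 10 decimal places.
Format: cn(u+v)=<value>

sn u = -0.4864205222870112, cn u = -0.8737248282485918, dn u = 0.9777329481903051
sn v = 0.4637605093163668, cn v = -0.8859606029607773, dn v = 0.9797801865695933
m = k² = 0.186125804929
D = 1 − m·sn²u·sn²v = 0.990528518899378
cn(u+v) = (cn u·cn v − sn u·sn v·dn u·dn v)/D = 0.9901856713870341/0.990528518899378 = 0.9996538741633357

cn(u+v)=0.9996538742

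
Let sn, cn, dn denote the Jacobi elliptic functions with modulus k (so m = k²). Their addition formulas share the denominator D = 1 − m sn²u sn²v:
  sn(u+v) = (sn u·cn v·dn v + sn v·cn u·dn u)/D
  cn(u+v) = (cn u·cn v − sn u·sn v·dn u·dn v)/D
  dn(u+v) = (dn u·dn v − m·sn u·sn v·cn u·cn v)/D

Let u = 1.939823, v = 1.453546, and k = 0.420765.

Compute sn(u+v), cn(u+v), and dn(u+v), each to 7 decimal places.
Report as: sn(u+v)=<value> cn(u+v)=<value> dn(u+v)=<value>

sn(u+v)=-0.0967290 cn(u+v)=-0.9953108 dn(u+v)=0.9991714

sn u = 0.965045748893008, cn u = -0.2620814807336326, dn u = 0.913847540553625
sn v = 0.9844100448875938, cn v = 0.1758887816900371, dn v = 0.9101834845976013
m = k² = 0.177043185225
D = 1 − m·sn²u·sn²v = 0.84021828011642
sn(u+v) = (sn u·cn v·dn v + sn v·cn u·dn u)/D = -0.0812734821485639/0.84021828011642 = -0.09672900967746465
cn(u+v) = (cn u·cn v − sn u·sn v·dn u·dn v)/D = -0.8362782906074041/0.84021828011642 = -0.9953107548332917
dn(u+v) = (dn u·dn v − m·sn u·sn v·cn u·cn v)/D = 0.8395220788767994/0.84021828011642 = 0.9991714043170732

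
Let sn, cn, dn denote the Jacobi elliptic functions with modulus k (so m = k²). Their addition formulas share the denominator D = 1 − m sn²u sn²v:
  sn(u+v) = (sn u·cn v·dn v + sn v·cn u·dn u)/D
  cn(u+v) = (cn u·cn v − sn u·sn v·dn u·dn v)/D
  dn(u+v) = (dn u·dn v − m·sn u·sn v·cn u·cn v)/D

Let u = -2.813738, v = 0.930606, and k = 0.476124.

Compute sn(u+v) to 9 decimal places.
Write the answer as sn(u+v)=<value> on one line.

sn(u+v)=-0.982974335

sn u = -0.5034172594390526, cn u = -0.8640434380856518, dn u = 0.9708497126082311
sn v = 0.7864897942706233, cn v = 0.6176032735568624, dn v = 0.9272403763049935
m = k² = 0.226694063376
D = 1 − m·sn²u·sn²v = 0.9644628551818477
sn(u+v) = (sn u·cn v·dn v + sn v·cn u·dn u)/D = -0.9480422338766317/0.9644628551818477 = -0.9829743351783932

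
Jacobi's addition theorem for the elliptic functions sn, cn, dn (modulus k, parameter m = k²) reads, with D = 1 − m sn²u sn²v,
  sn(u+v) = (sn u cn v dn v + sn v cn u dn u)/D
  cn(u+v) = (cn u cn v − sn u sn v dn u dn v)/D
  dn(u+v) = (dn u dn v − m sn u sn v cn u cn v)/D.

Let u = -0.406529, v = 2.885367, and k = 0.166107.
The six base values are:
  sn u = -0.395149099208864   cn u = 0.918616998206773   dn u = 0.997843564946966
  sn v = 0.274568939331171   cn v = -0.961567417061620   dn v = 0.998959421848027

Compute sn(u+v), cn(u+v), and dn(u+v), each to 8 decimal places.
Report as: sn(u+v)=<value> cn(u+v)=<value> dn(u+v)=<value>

sn(u+v)=0.63145200 cn(u+v)=-0.77541497 dn(u+v)=0.99448398

m = k² = 0.027591535449
D = 1 − m·sn²u·sn²v = 0.9996752114772789
sn(u+v) = (sn u·cn v·dn v + sn v·cn u·dn u)/D = 0.6312469088382364/0.9996752114772789 = 0.6314519971995762
cn(u+v) = (cn u·cn v − sn u·sn v·dn u·dn v)/D = -0.7751631238160865/0.9996752114772789 = -0.7754149696985908
dn(u+v) = (dn u·dn v − m·sn u·sn v·cn u·cn v)/D = 0.994160980888187/0.9996752114772789 = 0.9944839778702293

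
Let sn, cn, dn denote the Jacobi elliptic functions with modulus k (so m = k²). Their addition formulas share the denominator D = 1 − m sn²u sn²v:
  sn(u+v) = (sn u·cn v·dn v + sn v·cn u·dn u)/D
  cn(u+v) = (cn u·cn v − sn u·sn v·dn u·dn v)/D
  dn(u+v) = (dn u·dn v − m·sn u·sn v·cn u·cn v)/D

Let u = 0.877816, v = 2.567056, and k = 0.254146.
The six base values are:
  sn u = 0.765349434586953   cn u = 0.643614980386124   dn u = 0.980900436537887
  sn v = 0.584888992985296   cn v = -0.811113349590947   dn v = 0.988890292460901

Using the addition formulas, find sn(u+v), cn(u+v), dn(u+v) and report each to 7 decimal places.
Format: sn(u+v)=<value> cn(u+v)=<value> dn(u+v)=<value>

m = k² = 0.064590189316
D = 1 − m·sn²u·sn²v = 0.9870570585730176
sn(u+v) = (sn u·cn v·dn v + sn v·cn u·dn u)/D = -0.2446349873954413/0.9870570585730176 = -0.2478428022682991
cn(u+v) = (cn u·cn v − sn u·sn v·dn u·dn v)/D = -0.9562611357891994/0.9870570585730176 = -0.9688002608194306
dn(u+v) = (dn u·dn v − m·sn u·sn v·cn u·cn v)/D = 0.9850970279692176/0.9870570585730176 = 0.9980142681856371

sn(u+v)=-0.2478428 cn(u+v)=-0.9688003 dn(u+v)=0.9980143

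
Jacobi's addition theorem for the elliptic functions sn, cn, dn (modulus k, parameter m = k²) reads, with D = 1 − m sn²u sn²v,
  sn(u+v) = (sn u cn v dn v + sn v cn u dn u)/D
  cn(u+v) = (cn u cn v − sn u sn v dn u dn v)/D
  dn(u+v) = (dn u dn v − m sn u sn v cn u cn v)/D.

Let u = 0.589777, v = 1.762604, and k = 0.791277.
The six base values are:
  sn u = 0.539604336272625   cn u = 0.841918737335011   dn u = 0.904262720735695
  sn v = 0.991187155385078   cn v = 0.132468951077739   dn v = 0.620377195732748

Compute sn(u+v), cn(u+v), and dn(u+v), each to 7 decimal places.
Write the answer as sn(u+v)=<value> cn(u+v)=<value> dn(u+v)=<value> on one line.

sn(u+v)=0.9732744 cn(u+v)=-0.2296453 dn(u+v)=0.6378874

m = k² = 0.626119290729
D = 1 − m·sn²u·sn²v = 0.8208902294421265
sn(u+v) = (sn u·cn v·dn v + sn v·cn u·dn u)/D = 0.7989514417693399/0.8208902294421265 = 0.9732743954234952
cn(u+v) = (cn u·cn v − sn u·sn v·dn u·dn v)/D = -0.1885135604890006/0.8208902294421265 = -0.229645272568433
dn(u+v) = (dn u·dn v − m·sn u·sn v·cn u·cn v)/D = 0.5236355320086186/0.8208902294421265 = 0.6378873973984062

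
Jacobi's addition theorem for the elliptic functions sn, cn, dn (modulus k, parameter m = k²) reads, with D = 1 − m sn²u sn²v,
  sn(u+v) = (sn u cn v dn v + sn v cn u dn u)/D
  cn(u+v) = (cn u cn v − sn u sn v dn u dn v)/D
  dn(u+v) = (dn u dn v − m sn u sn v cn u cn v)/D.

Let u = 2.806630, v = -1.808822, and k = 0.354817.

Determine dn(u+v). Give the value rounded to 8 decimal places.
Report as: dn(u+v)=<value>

sn u = 0.4257453113184916, cn u = -0.9048430415770023, dn u = 0.9885243399179516
sn v = -0.9850987079027796, cn v = -0.1719899290315397, dn v = 0.9369252590856622
m = k² = 0.125895103489
D = 1 − m·sn²u·sn²v = 0.9778553874717795
dn(u+v) = (dn u·dn v − m·sn u·sn v·cn u·cn v)/D = 0.9343904506050235/0.9778553874717795 = 0.9555507517536581

dn(u+v)=0.95555075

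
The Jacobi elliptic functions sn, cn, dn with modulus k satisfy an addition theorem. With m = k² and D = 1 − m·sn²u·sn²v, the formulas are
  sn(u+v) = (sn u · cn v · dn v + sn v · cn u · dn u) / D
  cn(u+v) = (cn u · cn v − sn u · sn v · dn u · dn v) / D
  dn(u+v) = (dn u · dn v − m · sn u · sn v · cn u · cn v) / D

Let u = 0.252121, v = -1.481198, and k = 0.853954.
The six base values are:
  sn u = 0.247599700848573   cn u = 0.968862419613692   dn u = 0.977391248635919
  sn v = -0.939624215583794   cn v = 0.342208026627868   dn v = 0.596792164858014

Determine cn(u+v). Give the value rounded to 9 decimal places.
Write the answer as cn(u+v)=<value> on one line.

m = k² = 0.729237434116
D = 1 − m·sn²u·sn²v = 0.9605290493014478
cn(u+v) = (cn u·cn v − sn u·sn v·dn u·dn v)/D = 0.4672575047621851/0.9605290493014478 = 0.4864584835846471

cn(u+v)=0.486458484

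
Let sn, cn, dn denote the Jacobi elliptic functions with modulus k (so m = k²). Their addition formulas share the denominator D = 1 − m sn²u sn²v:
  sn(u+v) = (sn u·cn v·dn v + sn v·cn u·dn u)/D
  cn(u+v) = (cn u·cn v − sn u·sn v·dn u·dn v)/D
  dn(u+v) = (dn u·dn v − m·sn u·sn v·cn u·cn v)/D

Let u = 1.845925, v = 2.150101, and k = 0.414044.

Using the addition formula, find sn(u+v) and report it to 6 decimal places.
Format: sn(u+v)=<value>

sn u = 0.9833665311820484, cn u = -0.1816322255300131, dn u = 0.9133581814104004
sn v = 0.894928497485862, cn v = -0.4462095745137003, dn v = 0.9288165993787495
m = k² = 0.171432433936
D = 1 − m·sn²u·sn²v = 0.8672298296325848
sn(u+v) = (sn u·cn v·dn v + sn v·cn u·dn u)/D = -0.5560175836445626/0.8672298296325848 = -0.6411421340063083

sn(u+v)=-0.641142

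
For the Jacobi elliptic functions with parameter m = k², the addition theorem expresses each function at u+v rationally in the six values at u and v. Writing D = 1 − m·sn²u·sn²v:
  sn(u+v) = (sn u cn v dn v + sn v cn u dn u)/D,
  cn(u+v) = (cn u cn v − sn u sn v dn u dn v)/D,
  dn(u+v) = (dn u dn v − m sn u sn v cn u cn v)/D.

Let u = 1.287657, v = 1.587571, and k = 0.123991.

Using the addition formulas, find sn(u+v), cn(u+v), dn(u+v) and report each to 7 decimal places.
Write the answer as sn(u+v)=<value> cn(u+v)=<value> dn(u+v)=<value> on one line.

sn u = 0.9590810002116538, cn u = 0.2831318333091738, dn u = 0.992904148975382
sn v = 0.9999437973178472, cn v = -0.01060199064157649, dn v = 0.9922842133000203
m = k² = 0.015373768081
D = 1 − m·sn²u·sn²v = 0.9858602385715636
sn(u+v) = (sn u·cn v·dn v + sn v·cn u·dn u)/D = 0.2710172597709142/0.9858602385715636 = 0.2749043415764465
cn(u+v) = (cn u·cn v − sn u·sn v·dn u·dn v)/D = -0.947876603204576/0.9858602385715636 = -0.9614715819941952
dn(u+v) = (dn u·dn v − m·sn u·sn v·cn u·cn v)/D = 0.9852873698935261/0.9858602385715636 = 0.9994189149175267

sn(u+v)=0.2749043 cn(u+v)=-0.9614716 dn(u+v)=0.9994189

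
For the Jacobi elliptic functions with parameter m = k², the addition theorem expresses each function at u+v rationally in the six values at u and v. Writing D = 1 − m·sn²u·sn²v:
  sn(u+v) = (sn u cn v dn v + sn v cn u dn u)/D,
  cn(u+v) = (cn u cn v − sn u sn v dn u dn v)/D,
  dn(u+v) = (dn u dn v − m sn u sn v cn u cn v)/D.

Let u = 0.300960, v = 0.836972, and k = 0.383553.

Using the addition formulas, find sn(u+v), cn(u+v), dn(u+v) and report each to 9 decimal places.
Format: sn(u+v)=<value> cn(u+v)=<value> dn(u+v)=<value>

sn(u+v)=0.895746996 cn(u+v)=0.444564190 dn(u+v)=0.939128370

sn u = 0.2958106386682279, cn u = 0.9552465996017442, dn u = 0.9935426725521188
sn v = 0.7342157710595517, cn v = 0.6789161962476871, dn v = 0.9595287568657107
m = k² = 0.147112903809
D = 1 − m·sn²u·sn²v = 0.993060538604435
sn(u+v) = (sn u·cn v·dn v + sn v·cn u·dn u)/D = 0.8895309943178166/0.993060538604435 = 0.8957469960168689
cn(u+v) = (cn u·cn v − sn u·sn v·dn u·dn v)/D = 0.4414791540733121/0.993060538604435 = 0.4445641901084201
dn(u+v) = (dn u·dn v − m·sn u·sn v·cn u·cn v)/D = 0.9326113253379653/0.993060538604435 = 0.9391283704099046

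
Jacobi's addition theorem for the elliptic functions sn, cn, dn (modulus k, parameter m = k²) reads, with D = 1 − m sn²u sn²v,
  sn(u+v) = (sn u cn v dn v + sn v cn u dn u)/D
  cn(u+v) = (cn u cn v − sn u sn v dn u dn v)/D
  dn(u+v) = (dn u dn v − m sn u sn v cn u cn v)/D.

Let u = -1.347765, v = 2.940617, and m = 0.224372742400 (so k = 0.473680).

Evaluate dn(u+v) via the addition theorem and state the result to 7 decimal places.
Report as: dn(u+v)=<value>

sn u = -0.9591625836475503, cn u = 0.2828553307444569, dn u = 0.8908303309799956
sn v = 0.3905751937558606, cn v = -0.9205710282333308, dn v = 0.9827370790620431
m = k² = 0.2243727424
D = 1 − m·sn²u·sn²v = 0.9685106375610683
dn(u+v) = (dn u·dn v − m·sn u·sn v·cn u·cn v)/D = 0.8535648757097387/0.9685106375610683 = 0.8813169856959038

dn(u+v)=0.8813170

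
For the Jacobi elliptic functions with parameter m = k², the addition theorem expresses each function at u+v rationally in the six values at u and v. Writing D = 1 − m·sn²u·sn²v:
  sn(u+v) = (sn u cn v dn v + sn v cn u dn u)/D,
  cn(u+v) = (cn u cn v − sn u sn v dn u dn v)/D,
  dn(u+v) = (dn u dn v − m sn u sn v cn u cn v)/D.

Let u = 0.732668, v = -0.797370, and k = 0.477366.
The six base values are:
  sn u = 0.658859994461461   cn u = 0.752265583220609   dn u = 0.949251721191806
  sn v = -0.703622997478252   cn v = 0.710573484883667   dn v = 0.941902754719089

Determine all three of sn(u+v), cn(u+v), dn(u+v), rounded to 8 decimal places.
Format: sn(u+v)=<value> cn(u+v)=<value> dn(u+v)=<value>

m = k² = 0.227878297956
D = 1 − m·sn²u·sn²v = 0.9510255807324219
sn(u+v) = (sn u·cn v·dn v + sn v·cn u·dn u)/D = -0.06148057837113683/0.9510255807324219 = -0.06464660847901508
cn(u+v) = (cn u·cn v − sn u·sn v·dn u·dn v)/D = 0.9490362446664463/0.9510255807324219 = 0.9979082202347874
dn(u+v) = (dn u·dn v − m·sn u·sn v·cn u·cn v)/D = 0.9505726204759273/0.9510255807324219 = 0.9995237139087828

sn(u+v)=-0.06464661 cn(u+v)=0.99790822 dn(u+v)=0.99952371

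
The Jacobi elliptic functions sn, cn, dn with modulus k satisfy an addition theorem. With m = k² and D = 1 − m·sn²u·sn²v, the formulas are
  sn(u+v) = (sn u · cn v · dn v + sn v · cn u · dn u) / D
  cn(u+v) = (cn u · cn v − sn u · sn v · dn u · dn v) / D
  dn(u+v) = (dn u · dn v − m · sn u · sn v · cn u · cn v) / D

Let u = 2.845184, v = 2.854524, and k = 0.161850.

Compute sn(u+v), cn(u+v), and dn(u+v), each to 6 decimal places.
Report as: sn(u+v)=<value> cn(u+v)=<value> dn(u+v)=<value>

sn u = 0.3118643459769766, cn u = -0.9501266387741966, dn u = 0.998725312437372
sn v = 0.3029877155205639, cn v = -0.9529944618116256, dn v = 0.9987968859887402
m = k² = 0.0261954225
D = 1 − m·sn²u·sn²v = 0.9997661125590682
sn(u+v) = (sn u·cn v·dn v + sn v·cn u·dn u)/D = -0.584357169948101/0.9997661125590682 = -0.5844938757249346
cn(u+v) = (cn u·cn v − sn u·sn v·dn u·dn v)/D = 0.8112083442320584/0.9997661125590682 = 0.8113981200619365
dn(u+v) = (dn u·dn v − m·sn u·sn v·cn u·cn v)/D = 0.9952824937681182/0.9997661125590682 = 0.9955153323015985

sn(u+v)=-0.584494 cn(u+v)=0.811398 dn(u+v)=0.995515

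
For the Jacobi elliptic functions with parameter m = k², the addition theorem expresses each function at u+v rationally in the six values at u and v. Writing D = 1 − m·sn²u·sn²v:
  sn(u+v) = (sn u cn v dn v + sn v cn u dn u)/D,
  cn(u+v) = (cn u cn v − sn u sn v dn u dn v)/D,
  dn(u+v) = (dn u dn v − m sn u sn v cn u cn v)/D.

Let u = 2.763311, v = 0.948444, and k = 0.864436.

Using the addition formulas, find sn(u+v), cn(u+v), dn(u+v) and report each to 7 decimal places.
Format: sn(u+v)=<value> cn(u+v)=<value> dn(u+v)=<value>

sn(u+v)=0.5376749 cn(u+v)=-0.8431522 dn(u+v)=0.8854233

sn u = 0.9486775051939081, cn u = -0.3162451440560983, dn u = 0.5722618062022373
sn v = 0.7583688377639326, cn v = 0.6518256714096048, dn v = 0.7551419400579869
m = k² = 0.747249598096
D = 1 − m·sn²u·sn²v = 0.613220138230158
sn(u+v) = (sn u·cn v·dn v + sn v·cn u·dn u)/D = 0.3297130838323779/0.613220138230158 = 0.5376749119557253
cn(u+v) = (cn u·cn v − sn u·sn v·dn u·dn v)/D = -0.5170379292477075/0.613220138230158 = -0.8431522336170397
dn(u+v) = (dn u·dn v − m·sn u·sn v·cn u·cn v)/D = 0.5429593887742729/0.613220138230158 = 0.8854232842732991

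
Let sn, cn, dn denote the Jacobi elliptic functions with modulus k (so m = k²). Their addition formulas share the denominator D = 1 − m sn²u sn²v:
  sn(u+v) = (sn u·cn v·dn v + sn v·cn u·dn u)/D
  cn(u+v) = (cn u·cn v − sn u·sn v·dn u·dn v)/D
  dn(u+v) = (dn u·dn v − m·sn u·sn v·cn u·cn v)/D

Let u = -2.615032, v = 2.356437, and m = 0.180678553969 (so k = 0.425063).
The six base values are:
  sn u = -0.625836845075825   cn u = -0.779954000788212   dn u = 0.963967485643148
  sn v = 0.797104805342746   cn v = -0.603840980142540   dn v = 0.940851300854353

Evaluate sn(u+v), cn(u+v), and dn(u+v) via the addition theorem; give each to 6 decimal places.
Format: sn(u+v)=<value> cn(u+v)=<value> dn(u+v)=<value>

m = k² = 0.180678553969
D = 1 − m·sn²u·sn²v = 0.9550365407170952
sn(u+v) = (sn u·cn v·dn v + sn v·cn u·dn u)/D = -0.2437501951346712/0.9550365407170952 = -0.2552260408294428
cn(u+v) = (cn u·cn v − sn u·sn v·dn u·dn v)/D = 0.9234070805861766/0.9550365407170952 = 0.9668814136607072
dn(u+v) = (dn u·dn v − m·sn u·sn v·cn u·cn v)/D = 0.9493997735513361/0.9550365407170952 = 0.9940978518355677

sn(u+v)=-0.255226 cn(u+v)=0.966881 dn(u+v)=0.994098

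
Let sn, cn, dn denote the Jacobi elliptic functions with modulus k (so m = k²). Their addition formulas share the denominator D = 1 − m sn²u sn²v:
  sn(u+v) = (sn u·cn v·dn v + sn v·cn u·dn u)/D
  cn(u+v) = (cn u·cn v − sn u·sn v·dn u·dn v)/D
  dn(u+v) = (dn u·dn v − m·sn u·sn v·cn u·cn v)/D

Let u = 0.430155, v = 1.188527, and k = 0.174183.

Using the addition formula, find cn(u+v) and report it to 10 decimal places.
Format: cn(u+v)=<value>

cn(u+v)=-0.0352098175

sn u = 0.4166592338854215, cn u = 0.9090627496592376, dn u = 0.9973629609415006
sn v = 0.9254180920670189, cn v = 0.378947694114951, dn v = 0.9869230502166551
m = k² = 0.030339717489
D = 1 − m·sn²u·sn²v = 0.9954892420210839
cn(u+v) = (cn u·cn v − sn u·sn v·dn u·dn v)/D = -0.0350509945506388/0.9954892420210839 = -0.03520981751593499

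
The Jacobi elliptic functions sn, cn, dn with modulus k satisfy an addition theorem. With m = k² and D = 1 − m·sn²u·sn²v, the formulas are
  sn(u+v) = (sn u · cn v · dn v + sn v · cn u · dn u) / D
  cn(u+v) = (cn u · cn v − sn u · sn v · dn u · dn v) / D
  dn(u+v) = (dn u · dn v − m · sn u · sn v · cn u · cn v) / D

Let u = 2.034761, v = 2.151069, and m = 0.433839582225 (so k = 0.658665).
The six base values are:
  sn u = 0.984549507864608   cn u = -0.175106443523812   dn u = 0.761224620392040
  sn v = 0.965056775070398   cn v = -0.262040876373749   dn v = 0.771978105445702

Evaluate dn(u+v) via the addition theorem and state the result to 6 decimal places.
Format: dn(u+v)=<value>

m = k² = 0.433839582225
D = 1 − m·sn²u·sn²v = 0.6083392781045819
dn(u+v) = (dn u·dn v − m·sn u·sn v·cn u·cn v)/D = 0.568734418745927/0.6083392781045819 = 0.9348967578058534

dn(u+v)=0.934897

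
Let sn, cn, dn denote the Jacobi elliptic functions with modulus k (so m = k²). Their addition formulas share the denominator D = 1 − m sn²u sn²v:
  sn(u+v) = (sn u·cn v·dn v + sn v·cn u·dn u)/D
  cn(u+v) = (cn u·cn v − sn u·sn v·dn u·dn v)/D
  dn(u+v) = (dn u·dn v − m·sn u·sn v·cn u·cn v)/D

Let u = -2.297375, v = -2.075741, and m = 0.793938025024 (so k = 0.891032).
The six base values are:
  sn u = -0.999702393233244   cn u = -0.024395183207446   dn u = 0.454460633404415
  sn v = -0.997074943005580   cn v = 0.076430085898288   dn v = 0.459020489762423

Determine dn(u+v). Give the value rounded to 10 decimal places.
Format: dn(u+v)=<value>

dn(u+v)=0.9948512889

m = k² = 0.793938025024
D = 1 − m·sn²u·sn²v = 0.2111695422686633
dn(u+v) = (dn u·dn v − m·sn u·sn v·cn u·cn v)/D = 0.2100822912931468/0.2111695422686633 = 0.994851288856168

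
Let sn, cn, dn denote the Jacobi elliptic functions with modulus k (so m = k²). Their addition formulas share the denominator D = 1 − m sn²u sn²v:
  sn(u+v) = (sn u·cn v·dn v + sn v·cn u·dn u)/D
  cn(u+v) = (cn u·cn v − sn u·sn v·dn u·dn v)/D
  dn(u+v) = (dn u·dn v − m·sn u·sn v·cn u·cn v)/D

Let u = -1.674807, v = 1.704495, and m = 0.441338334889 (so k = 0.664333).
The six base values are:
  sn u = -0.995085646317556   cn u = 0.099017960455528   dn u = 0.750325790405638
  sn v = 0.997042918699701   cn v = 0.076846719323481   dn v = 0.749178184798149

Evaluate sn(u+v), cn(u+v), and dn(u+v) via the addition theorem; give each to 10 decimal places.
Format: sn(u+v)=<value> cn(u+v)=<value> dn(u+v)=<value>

m = k² = 0.441338334889
D = 1 − m·sn²u·sn²v = 0.5655695257215941
sn(u+v) = (sn u·cn v·dn v + sn v·cn u·dn u)/D = 0.01678707384890905/0.5655695257215941 = 0.02968171566084807
cn(u+v) = (cn u·cn v − sn u·sn v·dn u·dn v)/D = 0.5653203362488742/0.5655695257215941 = 0.9995594008138929
dn(u+v) = (dn u·dn v − m·sn u·sn v·cn u·cn v)/D = 0.5654595623924404/0.5655695257215941 = 0.9998055706254445

sn(u+v)=0.0296817157 cn(u+v)=0.9995594008 dn(u+v)=0.9998055706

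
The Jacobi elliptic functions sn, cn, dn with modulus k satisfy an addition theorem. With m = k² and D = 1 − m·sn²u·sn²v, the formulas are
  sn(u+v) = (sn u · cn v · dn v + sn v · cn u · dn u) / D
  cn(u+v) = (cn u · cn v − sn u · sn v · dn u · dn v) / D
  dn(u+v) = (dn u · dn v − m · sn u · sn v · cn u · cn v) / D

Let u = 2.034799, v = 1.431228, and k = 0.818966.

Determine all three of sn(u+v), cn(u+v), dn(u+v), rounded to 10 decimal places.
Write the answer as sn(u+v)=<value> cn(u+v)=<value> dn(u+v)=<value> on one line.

sn u = 0.9999999604282723, cn u = -0.0002813244637123343, dn u = 0.5738420897127839
sn v = 0.9359104819972601, cn v = 0.3522379447016694, dn v = 0.642269531698982
m = k² = 0.670705309156
D = 1 − m·sn²u·sn²v = 0.4125101978448054
sn(u+v) = (sn u·cn v·dn v + sn v·cn u·dn u)/D = 0.2260806013634031/0.4125101978448054 = 0.5480606359420456
cn(u+v) = (cn u·cn v − sn u·sn v·dn u·dn v)/D = -0.3450394542847565/0.4125101978448054 = -0.8364386046392171
dn(u+v) = (dn u·dn v − m·sn u·sn v·cn u·cn v)/D = 0.3686234929920115/0.4125101978448054 = 0.8936106183990511

sn(u+v)=0.5480606359 cn(u+v)=-0.8364386046 dn(u+v)=0.8936106184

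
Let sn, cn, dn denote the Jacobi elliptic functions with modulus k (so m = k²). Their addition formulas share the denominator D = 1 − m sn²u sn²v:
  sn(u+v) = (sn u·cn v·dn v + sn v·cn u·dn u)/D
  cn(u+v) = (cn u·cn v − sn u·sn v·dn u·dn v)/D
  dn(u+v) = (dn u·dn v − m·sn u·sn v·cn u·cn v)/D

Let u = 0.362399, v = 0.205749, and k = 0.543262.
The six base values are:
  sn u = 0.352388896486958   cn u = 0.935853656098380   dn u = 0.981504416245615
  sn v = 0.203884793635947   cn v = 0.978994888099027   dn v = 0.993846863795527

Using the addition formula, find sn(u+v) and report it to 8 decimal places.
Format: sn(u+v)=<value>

m = k² = 0.295133600644
D = 1 − m·sn²u·sn²v = 0.9984765340238428
sn(u+v) = (sn u·cn v·dn v + sn v·cn u·dn u)/D = 0.5301414318231574/0.9984765340238428 = 0.5309503165654748

sn(u+v)=0.53095032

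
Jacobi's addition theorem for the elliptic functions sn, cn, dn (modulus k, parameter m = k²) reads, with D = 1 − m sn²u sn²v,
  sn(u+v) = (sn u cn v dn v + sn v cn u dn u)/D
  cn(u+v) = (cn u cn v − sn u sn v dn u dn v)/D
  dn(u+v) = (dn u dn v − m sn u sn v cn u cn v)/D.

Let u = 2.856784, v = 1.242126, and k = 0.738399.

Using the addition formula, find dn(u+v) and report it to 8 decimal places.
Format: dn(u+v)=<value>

sn u = 0.7648369028652775, cn u = -0.6442239610690137, dn u = 0.8252587540215337
sn v = 0.8976427499995223, cn v = 0.4407238289147696, dn v = 0.7487800906702551
m = k² = 0.545233083201
D = 1 − m·sn²u·sn²v = 0.7430036689716666
dn(u+v) = (dn u·dn v − m·sn u·sn v·cn u·cn v)/D = 0.724218896252905/0.7430036689716666 = 0.9747177927872683

dn(u+v)=0.97471779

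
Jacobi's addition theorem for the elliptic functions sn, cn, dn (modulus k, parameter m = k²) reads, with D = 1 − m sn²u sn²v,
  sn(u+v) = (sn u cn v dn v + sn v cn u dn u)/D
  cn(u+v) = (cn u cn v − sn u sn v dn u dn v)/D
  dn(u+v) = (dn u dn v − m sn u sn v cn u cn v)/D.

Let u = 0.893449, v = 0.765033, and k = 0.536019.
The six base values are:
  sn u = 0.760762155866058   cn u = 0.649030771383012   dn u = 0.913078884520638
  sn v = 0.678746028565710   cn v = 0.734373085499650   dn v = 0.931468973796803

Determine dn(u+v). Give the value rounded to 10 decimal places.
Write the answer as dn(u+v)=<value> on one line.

dn(u+v)=0.8444859349

m = k² = 0.287316368361
D = 1 − m·sn²u·sn²v = 0.92339223850287
dn(u+v) = (dn u·dn v − m·sn u·sn v·cn u·cn v)/D = 0.7797917578413632/0.92339223850287 = 0.8444859349323408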